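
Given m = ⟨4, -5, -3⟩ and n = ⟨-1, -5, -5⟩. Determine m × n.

i: (-5)·(-5) - (-3)·(-5) = 25 - 15 = 10
j: (-3)·(-1) - 4·(-5) = 3 - (-20) = 23
k: 4·(-5) - (-5)·(-1) = -20 - 5 = -25
m × n = (10, 23, -25)

(10, 23, -25)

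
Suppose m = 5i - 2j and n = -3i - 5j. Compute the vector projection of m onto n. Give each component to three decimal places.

m · n = 5·(-3) + (-2)·(-5) = -15 + 10 = -5
|n|² = 9 + 25 = 34
proj_n m = (-5/34) · (-3, -5) ≈ (0.441, 0.735)

(0.441, 0.735)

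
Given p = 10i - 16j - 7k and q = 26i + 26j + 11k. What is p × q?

(6, -292, 676)

i: (-16)·11 - (-7)·26 = -176 - (-182) = 6
j: (-7)·26 - 10·11 = -182 - 110 = -292
k: 10·26 - (-16)·26 = 260 - (-416) = 676
p × q = (6, -292, 676)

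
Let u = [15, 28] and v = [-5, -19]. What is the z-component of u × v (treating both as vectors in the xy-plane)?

-145

15·(-19) - 28·(-5) = -285 - (-140) = -145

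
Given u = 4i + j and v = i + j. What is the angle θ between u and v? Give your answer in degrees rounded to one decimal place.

u · v = 4·1 + 1·1 = 4 + 1 = 5
|u|² = 16 + 1 = 17,  |u| = √17 ≈ 4.123106
|v|² = 1 + 1 = 2,  |v| = √2 ≈ 1.414214
cos θ = 5 / (4.123106 · 1.414214) ≈ 0.85749
θ = arccos(0.85749) ≈ 31.0°

31.0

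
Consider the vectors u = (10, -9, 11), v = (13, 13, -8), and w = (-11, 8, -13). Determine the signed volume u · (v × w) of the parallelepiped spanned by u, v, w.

-646

v × w:
i: 13·(-13) - (-8)·8 = -169 - (-64) = -105
j: (-8)·(-11) - 13·(-13) = 88 - (-169) = 257
k: 13·8 - 13·(-11) = 104 - (-143) = 247
v × w = (-105, 257, 247)
u · (v × w) = 10·(-105) + (-9)·257 + 11·247 = -1050 - 2313 + 2717 = -646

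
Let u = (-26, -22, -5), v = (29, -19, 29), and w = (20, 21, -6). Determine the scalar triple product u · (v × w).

v × w:
i: (-19)·(-6) - 29·21 = 114 - 609 = -495
j: 29·20 - 29·(-6) = 580 - (-174) = 754
k: 29·21 - (-19)·20 = 609 - (-380) = 989
v × w = (-495, 754, 989)
u · (v × w) = (-26)·(-495) + (-22)·754 + (-5)·989 = 12870 - 16588 - 4945 = -8663

-8663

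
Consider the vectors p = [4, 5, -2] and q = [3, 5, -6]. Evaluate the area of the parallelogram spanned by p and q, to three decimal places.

i: 5·(-6) - (-2)·5 = -30 - (-10) = -20
j: (-2)·3 - 4·(-6) = -6 - (-24) = 18
k: 4·5 - 5·3 = 20 - 15 = 5
p × q = (-20, 18, 5)
|p × q| = √((-20)² + 18² + 5²) = √749 ≈ 27.3679

27.368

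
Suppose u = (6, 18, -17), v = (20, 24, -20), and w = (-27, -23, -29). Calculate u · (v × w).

v × w:
i: 24·(-29) - (-20)·(-23) = -696 - 460 = -1156
j: (-20)·(-27) - 20·(-29) = 540 - (-580) = 1120
k: 20·(-23) - 24·(-27) = -460 - (-648) = 188
v × w = (-1156, 1120, 188)
u · (v × w) = 6·(-1156) + 18·1120 + (-17)·188 = -6936 + 20160 - 3196 = 10028

10028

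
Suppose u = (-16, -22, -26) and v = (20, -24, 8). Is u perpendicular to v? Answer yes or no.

u · v = (-16)·20 + (-22)·(-24) + (-26)·8 = -320 + 528 - 208 = 0
Zero, so the vectors are orthogonal.

yes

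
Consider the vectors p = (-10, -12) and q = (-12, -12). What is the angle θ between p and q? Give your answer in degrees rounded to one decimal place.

5.2

p · q = (-10)·(-12) + (-12)·(-12) = 120 + 144 = 264
|p|² = 100 + 144 = 244,  |p| = √244 ≈ 15.620499
|q|² = 144 + 144 = 288,  |q| = √288 ≈ 16.970563
cos θ = 264 / (15.620499 · 16.970563) ≈ 0.99589
θ = arccos(0.99589) ≈ 5.2°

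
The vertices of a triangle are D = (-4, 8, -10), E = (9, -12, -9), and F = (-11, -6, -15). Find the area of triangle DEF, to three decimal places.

DE = (13, -20, 1),  DF = (-7, -14, -5)
i: (-20)·(-5) - 1·(-14) = 100 - (-14) = 114
j: 1·(-7) - 13·(-5) = -7 - (-65) = 58
k: 13·(-14) - (-20)·(-7) = -182 - 140 = -322
DE × DF = (114, 58, -322)
|DE × DF| = √120044 ≈ 346.4737
area = ½ · 346.4737 ≈ 173.237

173.237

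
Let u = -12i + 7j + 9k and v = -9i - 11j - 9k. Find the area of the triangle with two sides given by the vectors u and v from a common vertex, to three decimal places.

i: 7·(-9) - 9·(-11) = -63 - (-99) = 36
j: 9·(-9) - (-12)·(-9) = -81 - 108 = -189
k: (-12)·(-11) - 7·(-9) = 132 - (-63) = 195
u × v = (36, -189, 195)
|u × v| = √(36² + (-189)² + 195²) = √75042 ≈ 273.9379
area = ½ · 273.9379 ≈ 136.969

136.969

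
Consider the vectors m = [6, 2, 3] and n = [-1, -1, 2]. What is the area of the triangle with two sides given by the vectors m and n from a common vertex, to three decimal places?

8.515

i: 2·2 - 3·(-1) = 4 - (-3) = 7
j: 3·(-1) - 6·2 = -3 - 12 = -15
k: 6·(-1) - 2·(-1) = -6 - (-2) = -4
m × n = (7, -15, -4)
|m × n| = √(7² + (-15)² + (-4)²) = √290 ≈ 17.0294
area = ½ · 17.0294 ≈ 8.515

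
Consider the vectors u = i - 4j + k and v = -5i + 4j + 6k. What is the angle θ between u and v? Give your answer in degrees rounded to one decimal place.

u · v = 1·(-5) + (-4)·4 + 1·6 = -5 - 16 + 6 = -15
|u|² = 1 + 16 + 1 = 18,  |u| = √18 ≈ 4.242641
|v|² = 25 + 16 + 36 = 77,  |v| = √77 ≈ 8.774964
cos θ = -15 / (4.242641 · 8.774964) ≈ -0.40291
θ = arccos(-0.40291) ≈ 113.8°

113.8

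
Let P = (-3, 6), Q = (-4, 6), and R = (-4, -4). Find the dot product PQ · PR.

PQ = Q − P = (-1, 0)
PR = R − P = (-1, -10)
PQ · PR = (-1)·(-1) + 0·(-10) = 1 + 0 = 1

1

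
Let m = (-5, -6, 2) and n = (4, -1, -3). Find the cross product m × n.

(20, -7, 29)

i: (-6)·(-3) - 2·(-1) = 18 - (-2) = 20
j: 2·4 - (-5)·(-3) = 8 - 15 = -7
k: (-5)·(-1) - (-6)·4 = 5 - (-24) = 29
m × n = (20, -7, 29)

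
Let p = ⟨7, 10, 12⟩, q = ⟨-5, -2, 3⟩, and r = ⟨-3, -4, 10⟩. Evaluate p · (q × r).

522

q × r:
i: (-2)·10 - 3·(-4) = -20 - (-12) = -8
j: 3·(-3) - (-5)·10 = -9 - (-50) = 41
k: (-5)·(-4) - (-2)·(-3) = 20 - 6 = 14
q × r = (-8, 41, 14)
p · (q × r) = 7·(-8) + 10·41 + 12·14 = -56 + 410 + 168 = 522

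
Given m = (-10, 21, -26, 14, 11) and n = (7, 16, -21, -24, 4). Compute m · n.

m · n = (-10)·7 + 21·16 + (-26)·(-21) + 14·(-24) + 11·4 = -70 + 336 + 546 - 336 + 44 = 520

520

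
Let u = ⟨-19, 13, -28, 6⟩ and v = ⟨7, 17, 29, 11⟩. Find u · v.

u · v = (-19)·7 + 13·17 + (-28)·29 + 6·11 = -133 + 221 - 812 + 66 = -658

-658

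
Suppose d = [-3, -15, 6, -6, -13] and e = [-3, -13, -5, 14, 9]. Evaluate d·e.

d · e = (-3)·(-3) + (-15)·(-13) + 6·(-5) + (-6)·14 + (-13)·9 = 9 + 195 - 30 - 84 - 117 = -27

-27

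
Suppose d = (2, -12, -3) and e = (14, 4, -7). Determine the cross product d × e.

(96, -28, 176)

i: (-12)·(-7) - (-3)·4 = 84 - (-12) = 96
j: (-3)·14 - 2·(-7) = -42 - (-14) = -28
k: 2·4 - (-12)·14 = 8 - (-168) = 176
d × e = (96, -28, 176)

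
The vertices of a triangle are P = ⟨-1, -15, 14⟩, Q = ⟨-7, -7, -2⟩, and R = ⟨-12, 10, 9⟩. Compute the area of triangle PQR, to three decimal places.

196.698

PQ = (-6, 8, -16),  PR = (-11, 25, -5)
i: 8·(-5) - (-16)·25 = -40 - (-400) = 360
j: (-16)·(-11) - (-6)·(-5) = 176 - 30 = 146
k: (-6)·25 - 8·(-11) = -150 - (-88) = -62
PQ × PR = (360, 146, -62)
|PQ × PR| = √154760 ≈ 393.3955
area = ½ · 393.3955 ≈ 196.698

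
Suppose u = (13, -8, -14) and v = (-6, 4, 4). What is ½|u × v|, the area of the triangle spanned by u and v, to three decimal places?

20.100

i: (-8)·4 - (-14)·4 = -32 - (-56) = 24
j: (-14)·(-6) - 13·4 = 84 - 52 = 32
k: 13·4 - (-8)·(-6) = 52 - 48 = 4
u × v = (24, 32, 4)
|u × v| = √(24² + 32² + 4²) = √1616 ≈ 40.1995
area = ½ · 40.1995 ≈ 20.100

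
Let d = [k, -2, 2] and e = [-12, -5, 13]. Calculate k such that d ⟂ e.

3

d · e = k·(-12) + (-2)·(-5) + 2·13 = 36 - 12k
Set equal to 0: -12k = -36, so k = 3.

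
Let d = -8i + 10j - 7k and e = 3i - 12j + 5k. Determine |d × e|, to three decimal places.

76.636

i: 10·5 - (-7)·(-12) = 50 - 84 = -34
j: (-7)·3 - (-8)·5 = -21 - (-40) = 19
k: (-8)·(-12) - 10·3 = 96 - 30 = 66
d × e = (-34, 19, 66)
|d × e| = √((-34)² + 19² + 66²) = √5873 ≈ 76.6355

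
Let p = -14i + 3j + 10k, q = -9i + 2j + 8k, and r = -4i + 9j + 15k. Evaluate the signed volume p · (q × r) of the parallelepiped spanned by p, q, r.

q × r:
i: 2·15 - 8·9 = 30 - 72 = -42
j: 8·(-4) - (-9)·15 = -32 - (-135) = 103
k: (-9)·9 - 2·(-4) = -81 - (-8) = -73
q × r = (-42, 103, -73)
p · (q × r) = (-14)·(-42) + 3·103 + 10·(-73) = 588 + 309 - 730 = 167

167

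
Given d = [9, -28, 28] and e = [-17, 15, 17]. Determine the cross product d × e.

(-896, -629, -341)

i: (-28)·17 - 28·15 = -476 - 420 = -896
j: 28·(-17) - 9·17 = -476 - 153 = -629
k: 9·15 - (-28)·(-17) = 135 - 476 = -341
d × e = (-896, -629, -341)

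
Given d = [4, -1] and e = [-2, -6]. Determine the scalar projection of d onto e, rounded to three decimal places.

-0.316

d · e = 4·(-2) + (-1)·(-6) = -8 + 6 = -2
|e| = √(4 + 36) = √40 ≈ 6.3246
comp_e d = -2 / √40 ≈ -0.316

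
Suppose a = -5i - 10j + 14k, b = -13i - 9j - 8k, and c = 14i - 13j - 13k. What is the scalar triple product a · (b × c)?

b × c:
i: (-9)·(-13) - (-8)·(-13) = 117 - 104 = 13
j: (-8)·14 - (-13)·(-13) = -112 - 169 = -281
k: (-13)·(-13) - (-9)·14 = 169 - (-126) = 295
b × c = (13, -281, 295)
a · (b × c) = (-5)·13 + (-10)·(-281) + 14·295 = -65 + 2810 + 4130 = 6875

6875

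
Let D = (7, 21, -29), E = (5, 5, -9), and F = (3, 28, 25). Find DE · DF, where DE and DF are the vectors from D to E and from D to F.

976

DE = E − D = (-2, -16, 20)
DF = F − D = (-4, 7, 54)
DE · DF = (-2)·(-4) + (-16)·7 + 20·54 = 8 - 112 + 1080 = 976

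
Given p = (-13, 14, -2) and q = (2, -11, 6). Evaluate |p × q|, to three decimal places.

150.150

i: 14·6 - (-2)·(-11) = 84 - 22 = 62
j: (-2)·2 - (-13)·6 = -4 - (-78) = 74
k: (-13)·(-11) - 14·2 = 143 - 28 = 115
p × q = (62, 74, 115)
|p × q| = √(62² + 74² + 115²) = √22545 ≈ 150.1499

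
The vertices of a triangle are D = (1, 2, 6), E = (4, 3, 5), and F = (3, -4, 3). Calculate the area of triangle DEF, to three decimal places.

11.511

DE = (3, 1, -1),  DF = (2, -6, -3)
i: 1·(-3) - (-1)·(-6) = -3 - 6 = -9
j: (-1)·2 - 3·(-3) = -2 - (-9) = 7
k: 3·(-6) - 1·2 = -18 - 2 = -20
DE × DF = (-9, 7, -20)
|DE × DF| = √530 ≈ 23.0217
area = ½ · 23.0217 ≈ 11.511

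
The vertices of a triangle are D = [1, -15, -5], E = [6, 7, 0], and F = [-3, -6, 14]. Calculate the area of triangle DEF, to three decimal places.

206.181

DE = (5, 22, 5),  DF = (-4, 9, 19)
i: 22·19 - 5·9 = 418 - 45 = 373
j: 5·(-4) - 5·19 = -20 - 95 = -115
k: 5·9 - 22·(-4) = 45 - (-88) = 133
DE × DF = (373, -115, 133)
|DE × DF| = √170043 ≈ 412.3627
area = ½ · 412.3627 ≈ 206.181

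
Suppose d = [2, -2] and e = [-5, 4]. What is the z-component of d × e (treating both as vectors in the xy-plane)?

-2

2·4 - (-2)·(-5) = 8 - 10 = -2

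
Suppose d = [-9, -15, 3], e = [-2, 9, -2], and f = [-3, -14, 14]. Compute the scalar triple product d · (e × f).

-1227

e × f:
i: 9·14 - (-2)·(-14) = 126 - 28 = 98
j: (-2)·(-3) - (-2)·14 = 6 - (-28) = 34
k: (-2)·(-14) - 9·(-3) = 28 - (-27) = 55
e × f = (98, 34, 55)
d · (e × f) = (-9)·98 + (-15)·34 + 3·55 = -882 - 510 + 165 = -1227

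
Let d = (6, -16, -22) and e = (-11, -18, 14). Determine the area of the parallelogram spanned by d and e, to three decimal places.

700.014

i: (-16)·14 - (-22)·(-18) = -224 - 396 = -620
j: (-22)·(-11) - 6·14 = 242 - 84 = 158
k: 6·(-18) - (-16)·(-11) = -108 - 176 = -284
d × e = (-620, 158, -284)
|d × e| = √((-620)² + 158² + (-284)²) = √490020 ≈ 700.0143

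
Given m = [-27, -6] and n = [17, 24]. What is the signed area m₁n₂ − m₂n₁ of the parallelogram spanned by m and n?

-546

(-27)·24 - (-6)·17 = -648 - (-102) = -546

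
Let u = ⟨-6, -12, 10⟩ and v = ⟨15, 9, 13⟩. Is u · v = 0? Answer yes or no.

u · v = (-6)·15 + (-12)·9 + 10·13 = -90 - 108 + 130 = -68
Nonzero, so the vectors are not orthogonal.

no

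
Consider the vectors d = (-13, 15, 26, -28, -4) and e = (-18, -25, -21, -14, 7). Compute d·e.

-323

d · e = (-13)·(-18) + 15·(-25) + 26·(-21) + (-28)·(-14) + (-4)·7 = 234 - 375 - 546 + 392 - 28 = -323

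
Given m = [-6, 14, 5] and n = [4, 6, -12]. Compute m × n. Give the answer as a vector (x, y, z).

i: 14·(-12) - 5·6 = -168 - 30 = -198
j: 5·4 - (-6)·(-12) = 20 - 72 = -52
k: (-6)·6 - 14·4 = -36 - 56 = -92
m × n = (-198, -52, -92)

(-198, -52, -92)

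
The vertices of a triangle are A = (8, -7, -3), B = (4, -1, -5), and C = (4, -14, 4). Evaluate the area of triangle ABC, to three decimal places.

AB = (-4, 6, -2),  AC = (-4, -7, 7)
i: 6·7 - (-2)·(-7) = 42 - 14 = 28
j: (-2)·(-4) - (-4)·7 = 8 - (-28) = 36
k: (-4)·(-7) - 6·(-4) = 28 - (-24) = 52
AB × AC = (28, 36, 52)
|AB × AC| = √4784 ≈ 69.1665
area = ½ · 69.1665 ≈ 34.583

34.583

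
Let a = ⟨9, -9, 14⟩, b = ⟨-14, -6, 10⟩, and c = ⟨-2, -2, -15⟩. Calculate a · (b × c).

b × c:
i: (-6)·(-15) - 10·(-2) = 90 - (-20) = 110
j: 10·(-2) - (-14)·(-15) = -20 - 210 = -230
k: (-14)·(-2) - (-6)·(-2) = 28 - 12 = 16
b × c = (110, -230, 16)
a · (b × c) = 9·110 + (-9)·(-230) + 14·16 = 990 + 2070 + 224 = 3284

3284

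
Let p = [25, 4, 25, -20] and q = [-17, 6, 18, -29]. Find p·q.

p · q = 25·(-17) + 4·6 + 25·18 + (-20)·(-29) = -425 + 24 + 450 + 580 = 629

629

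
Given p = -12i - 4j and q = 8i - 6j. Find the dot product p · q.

p · q = (-12)·8 + (-4)·(-6) = -96 + 24 = -72

-72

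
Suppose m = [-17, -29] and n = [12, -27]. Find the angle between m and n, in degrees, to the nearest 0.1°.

m · n = (-17)·12 + (-29)·(-27) = -204 + 783 = 579
|m|² = 289 + 841 = 1130,  |m| = √1130 ≈ 33.615473
|n|² = 144 + 729 = 873,  |n| = √873 ≈ 29.546573
cos θ = 579 / (33.615473 · 29.546573) ≈ 0.58295
θ = arccos(0.58295) ≈ 54.3°

54.3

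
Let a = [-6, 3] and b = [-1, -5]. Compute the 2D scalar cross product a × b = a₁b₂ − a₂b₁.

33

(-6)·(-5) - 3·(-1) = 30 - (-3) = 33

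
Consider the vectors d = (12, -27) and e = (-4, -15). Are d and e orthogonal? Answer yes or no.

no

d · e = 12·(-4) + (-27)·(-15) = -48 + 405 = 357
Nonzero, so the vectors are not orthogonal.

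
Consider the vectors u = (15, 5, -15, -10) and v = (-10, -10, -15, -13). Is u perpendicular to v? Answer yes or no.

u · v = 15·(-10) + 5·(-10) + (-15)·(-15) + (-10)·(-13) = -150 - 50 + 225 + 130 = 155
Nonzero, so the vectors are not orthogonal.

no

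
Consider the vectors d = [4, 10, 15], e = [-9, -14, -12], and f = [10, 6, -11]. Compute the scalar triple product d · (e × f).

e × f:
i: (-14)·(-11) - (-12)·6 = 154 - (-72) = 226
j: (-12)·10 - (-9)·(-11) = -120 - 99 = -219
k: (-9)·6 - (-14)·10 = -54 - (-140) = 86
e × f = (226, -219, 86)
d · (e × f) = 4·226 + 10·(-219) + 15·86 = 904 - 2190 + 1290 = 4

4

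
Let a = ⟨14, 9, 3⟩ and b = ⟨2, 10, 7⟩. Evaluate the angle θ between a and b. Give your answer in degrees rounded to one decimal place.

48.4

a · b = 14·2 + 9·10 + 3·7 = 28 + 90 + 21 = 139
|a|² = 196 + 81 + 9 = 286,  |a| = √286 ≈ 16.911535
|b|² = 4 + 100 + 49 = 153,  |b| = √153 ≈ 12.369317
cos θ = 139 / (16.911535 · 12.369317) ≈ 0.66449
θ = arccos(0.66449) ≈ 48.4°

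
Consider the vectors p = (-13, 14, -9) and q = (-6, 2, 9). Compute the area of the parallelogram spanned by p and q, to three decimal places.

230.957

i: 14·9 - (-9)·2 = 126 - (-18) = 144
j: (-9)·(-6) - (-13)·9 = 54 - (-117) = 171
k: (-13)·2 - 14·(-6) = -26 - (-84) = 58
p × q = (144, 171, 58)
|p × q| = √(144² + 171² + 58²) = √53341 ≈ 230.9567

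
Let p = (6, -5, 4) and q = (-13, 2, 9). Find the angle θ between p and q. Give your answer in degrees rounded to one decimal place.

111.8

p · q = 6·(-13) + (-5)·2 + 4·9 = -78 - 10 + 36 = -52
|p|² = 36 + 25 + 16 = 77,  |p| = √77 ≈ 8.774964
|q|² = 169 + 4 + 81 = 254,  |q| = √254 ≈ 15.937377
cos θ = -52 / (8.774964 · 15.937377) ≈ -0.37183
θ = arccos(-0.37183) ≈ 111.8°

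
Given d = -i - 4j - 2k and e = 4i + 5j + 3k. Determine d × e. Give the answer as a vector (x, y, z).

i: (-4)·3 - (-2)·5 = -12 - (-10) = -2
j: (-2)·4 - (-1)·3 = -8 - (-3) = -5
k: (-1)·5 - (-4)·4 = -5 - (-16) = 11
d × e = (-2, -5, 11)

(-2, -5, 11)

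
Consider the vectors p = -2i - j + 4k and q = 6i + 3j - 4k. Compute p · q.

-31

p · q = (-2)·6 + (-1)·3 + 4·(-4) = -12 - 3 - 16 = -31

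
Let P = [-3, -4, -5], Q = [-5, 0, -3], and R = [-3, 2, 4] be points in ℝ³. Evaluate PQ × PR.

(24, 18, -12)

PQ = (-2, 4, 2)
PR = (0, 6, 9)
i: 4·9 - 2·6 = 36 - 12 = 24
j: 2·0 - (-2)·9 = 0 - (-18) = 18
k: (-2)·6 - 4·0 = -12 - 0 = -12
PQ × PR = (24, 18, -12)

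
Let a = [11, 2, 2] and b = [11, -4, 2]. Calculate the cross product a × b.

(12, 0, -66)

i: 2·2 - 2·(-4) = 4 - (-8) = 12
j: 2·11 - 11·2 = 22 - 22 = 0
k: 11·(-4) - 2·11 = -44 - 22 = -66
a × b = (12, 0, -66)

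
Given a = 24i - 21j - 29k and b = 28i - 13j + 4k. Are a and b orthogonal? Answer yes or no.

a · b = 24·28 + (-21)·(-13) + (-29)·4 = 672 + 273 - 116 = 829
Nonzero, so the vectors are not orthogonal.

no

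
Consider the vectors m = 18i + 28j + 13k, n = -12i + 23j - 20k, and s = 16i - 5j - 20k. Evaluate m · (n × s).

-29764

n × s:
i: 23·(-20) - (-20)·(-5) = -460 - 100 = -560
j: (-20)·16 - (-12)·(-20) = -320 - 240 = -560
k: (-12)·(-5) - 23·16 = 60 - 368 = -308
n × s = (-560, -560, -308)
m · (n × s) = 18·(-560) + 28·(-560) + 13·(-308) = -10080 - 15680 - 4004 = -29764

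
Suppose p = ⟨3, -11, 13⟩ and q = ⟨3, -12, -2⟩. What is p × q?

i: (-11)·(-2) - 13·(-12) = 22 - (-156) = 178
j: 13·3 - 3·(-2) = 39 - (-6) = 45
k: 3·(-12) - (-11)·3 = -36 - (-33) = -3
p × q = (178, 45, -3)

(178, 45, -3)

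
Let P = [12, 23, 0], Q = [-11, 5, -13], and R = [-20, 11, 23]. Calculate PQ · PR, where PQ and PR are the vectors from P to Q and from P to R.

653

PQ = Q − P = (-23, -18, -13)
PR = R − P = (-32, -12, 23)
PQ · PR = (-23)·(-32) + (-18)·(-12) + (-13)·23 = 736 + 216 - 299 = 653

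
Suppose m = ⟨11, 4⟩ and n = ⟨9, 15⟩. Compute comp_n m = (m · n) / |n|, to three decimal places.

m · n = 11·9 + 4·15 = 99 + 60 = 159
|n| = √(81 + 225) = √306 ≈ 17.4929
comp_n m = 159 / √306 ≈ 9.089

9.089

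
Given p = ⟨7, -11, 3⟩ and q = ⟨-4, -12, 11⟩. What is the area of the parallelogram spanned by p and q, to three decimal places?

i: (-11)·11 - 3·(-12) = -121 - (-36) = -85
j: 3·(-4) - 7·11 = -12 - 77 = -89
k: 7·(-12) - (-11)·(-4) = -84 - 44 = -128
p × q = (-85, -89, -128)
|p × q| = √((-85)² + (-89)² + (-128)²) = √31530 ≈ 177.5669

177.567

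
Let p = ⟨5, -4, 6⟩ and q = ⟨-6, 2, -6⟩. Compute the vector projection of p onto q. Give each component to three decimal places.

(5.842, -1.947, 5.842)

p · q = 5·(-6) + (-4)·2 + 6·(-6) = -30 - 8 - 36 = -74
|q|² = 36 + 4 + 36 = 76
proj_q p = (-74/76) · (-6, 2, -6) ≈ (5.842, -1.947, 5.842)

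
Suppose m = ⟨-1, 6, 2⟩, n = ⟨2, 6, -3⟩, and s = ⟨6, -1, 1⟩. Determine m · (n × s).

-199

n × s:
i: 6·1 - (-3)·(-1) = 6 - 3 = 3
j: (-3)·6 - 2·1 = -18 - 2 = -20
k: 2·(-1) - 6·6 = -2 - 36 = -38
n × s = (3, -20, -38)
m · (n × s) = (-1)·3 + 6·(-20) + 2·(-38) = -3 - 120 - 76 = -199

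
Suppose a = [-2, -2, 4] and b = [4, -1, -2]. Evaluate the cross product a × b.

i: (-2)·(-2) - 4·(-1) = 4 - (-4) = 8
j: 4·4 - (-2)·(-2) = 16 - 4 = 12
k: (-2)·(-1) - (-2)·4 = 2 - (-8) = 10
a × b = (8, 12, 10)

(8, 12, 10)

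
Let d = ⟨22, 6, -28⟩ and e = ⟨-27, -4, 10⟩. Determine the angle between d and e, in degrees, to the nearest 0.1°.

148.8

d · e = 22·(-27) + 6·(-4) + (-28)·10 = -594 - 24 - 280 = -898
|d|² = 484 + 36 + 784 = 1304,  |d| = √1304 ≈ 36.110940
|e|² = 729 + 16 + 100 = 845,  |e| = √845 ≈ 29.068884
cos θ = -898 / (36.110940 · 29.068884) ≈ -0.85548
θ = arccos(-0.85548) ≈ 148.8°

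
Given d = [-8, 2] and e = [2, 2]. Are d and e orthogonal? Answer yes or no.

no

d · e = (-8)·2 + 2·2 = -16 + 4 = -12
Nonzero, so the vectors are not orthogonal.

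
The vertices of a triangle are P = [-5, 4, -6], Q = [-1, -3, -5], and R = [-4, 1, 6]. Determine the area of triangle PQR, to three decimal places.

PQ = (4, -7, 1),  PR = (1, -3, 12)
i: (-7)·12 - 1·(-3) = -84 - (-3) = -81
j: 1·1 - 4·12 = 1 - 48 = -47
k: 4·(-3) - (-7)·1 = -12 - (-7) = -5
PQ × PR = (-81, -47, -5)
|PQ × PR| = √8795 ≈ 93.7817
area = ½ · 93.7817 ≈ 46.891

46.891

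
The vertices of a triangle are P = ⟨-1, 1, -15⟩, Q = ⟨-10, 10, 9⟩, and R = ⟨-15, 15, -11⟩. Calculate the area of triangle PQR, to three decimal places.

212.132

PQ = (-9, 9, 24),  PR = (-14, 14, 4)
i: 9·4 - 24·14 = 36 - 336 = -300
j: 24·(-14) - (-9)·4 = -336 - (-36) = -300
k: (-9)·14 - 9·(-14) = -126 - (-126) = 0
PQ × PR = (-300, -300, 0)
|PQ × PR| = √180000 ≈ 424.2641
area = ½ · 424.2641 ≈ 212.132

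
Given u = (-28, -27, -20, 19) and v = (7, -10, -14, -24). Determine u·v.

u · v = (-28)·7 + (-27)·(-10) + (-20)·(-14) + 19·(-24) = -196 + 270 + 280 - 456 = -102

-102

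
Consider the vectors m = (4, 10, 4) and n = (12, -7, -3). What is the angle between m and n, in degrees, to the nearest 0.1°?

102.0

m · n = 4·12 + 10·(-7) + 4·(-3) = 48 - 70 - 12 = -34
|m|² = 16 + 100 + 16 = 132,  |m| = √132 ≈ 11.489125
|n|² = 144 + 49 + 9 = 202,  |n| = √202 ≈ 14.212670
cos θ = -34 / (11.489125 · 14.212670) ≈ -0.20822
θ = arccos(-0.20822) ≈ 102.0°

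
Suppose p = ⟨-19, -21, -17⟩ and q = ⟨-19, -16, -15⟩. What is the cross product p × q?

i: (-21)·(-15) - (-17)·(-16) = 315 - 272 = 43
j: (-17)·(-19) - (-19)·(-15) = 323 - 285 = 38
k: (-19)·(-16) - (-21)·(-19) = 304 - 399 = -95
p × q = (43, 38, -95)

(43, 38, -95)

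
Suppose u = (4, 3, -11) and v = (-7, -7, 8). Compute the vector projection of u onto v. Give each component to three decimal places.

u · v = 4·(-7) + 3·(-7) + (-11)·8 = -28 - 21 - 88 = -137
|v|² = 49 + 49 + 64 = 162
proj_v u = (-137/162) · (-7, -7, 8) ≈ (5.920, 5.920, -6.765)

(5.920, 5.920, -6.765)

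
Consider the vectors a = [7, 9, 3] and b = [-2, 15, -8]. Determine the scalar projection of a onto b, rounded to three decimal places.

a · b = 7·(-2) + 9·15 + 3·(-8) = -14 + 135 - 24 = 97
|b| = √(4 + 225 + 64) = √293 ≈ 17.1172
comp_b a = 97 / √293 ≈ 5.667

5.667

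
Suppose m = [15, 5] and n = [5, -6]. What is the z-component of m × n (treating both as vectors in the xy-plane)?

15·(-6) - 5·5 = -90 - 25 = -115

-115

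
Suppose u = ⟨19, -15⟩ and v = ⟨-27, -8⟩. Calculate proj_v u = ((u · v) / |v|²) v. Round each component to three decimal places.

u · v = 19·(-27) + (-15)·(-8) = -513 + 120 = -393
|v|² = 729 + 64 = 793
proj_v u = (-393/793) · (-27, -8) ≈ (13.381, 3.965)

(13.381, 3.965)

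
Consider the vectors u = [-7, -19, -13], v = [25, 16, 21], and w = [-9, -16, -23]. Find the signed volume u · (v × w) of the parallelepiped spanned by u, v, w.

-3782

v × w:
i: 16·(-23) - 21·(-16) = -368 - (-336) = -32
j: 21·(-9) - 25·(-23) = -189 - (-575) = 386
k: 25·(-16) - 16·(-9) = -400 - (-144) = -256
v × w = (-32, 386, -256)
u · (v × w) = (-7)·(-32) + (-19)·386 + (-13)·(-256) = 224 - 7334 + 3328 = -3782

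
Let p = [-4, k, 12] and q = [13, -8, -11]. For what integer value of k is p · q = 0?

p · q = (-4)·13 + k·(-8) + 12·(-11) = -184 - 8k
Set equal to 0: -8k = 184, so k = -23.

-23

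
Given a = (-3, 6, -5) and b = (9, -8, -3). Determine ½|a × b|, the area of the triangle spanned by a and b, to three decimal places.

i: 6·(-3) - (-5)·(-8) = -18 - 40 = -58
j: (-5)·9 - (-3)·(-3) = -45 - 9 = -54
k: (-3)·(-8) - 6·9 = 24 - 54 = -30
a × b = (-58, -54, -30)
|a × b| = √((-58)² + (-54)² + (-30)²) = √7180 ≈ 84.7349
area = ½ · 84.7349 ≈ 42.367

42.367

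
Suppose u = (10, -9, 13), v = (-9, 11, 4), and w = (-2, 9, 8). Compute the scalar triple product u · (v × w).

-823

v × w:
i: 11·8 - 4·9 = 88 - 36 = 52
j: 4·(-2) - (-9)·8 = -8 - (-72) = 64
k: (-9)·9 - 11·(-2) = -81 - (-22) = -59
v × w = (52, 64, -59)
u · (v × w) = 10·52 + (-9)·64 + 13·(-59) = 520 - 576 - 767 = -823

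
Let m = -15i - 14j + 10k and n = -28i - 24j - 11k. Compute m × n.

(394, -445, -32)

i: (-14)·(-11) - 10·(-24) = 154 - (-240) = 394
j: 10·(-28) - (-15)·(-11) = -280 - 165 = -445
k: (-15)·(-24) - (-14)·(-28) = 360 - 392 = -32
m × n = (394, -445, -32)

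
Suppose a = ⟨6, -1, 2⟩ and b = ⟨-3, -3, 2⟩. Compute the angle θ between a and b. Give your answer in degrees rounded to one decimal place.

a · b = 6·(-3) + (-1)·(-3) + 2·2 = -18 + 3 + 4 = -11
|a|² = 36 + 1 + 4 = 41,  |a| = √41 ≈ 6.403124
|b|² = 9 + 9 + 4 = 22,  |b| = √22 ≈ 4.690416
cos θ = -11 / (6.403124 · 4.690416) ≈ -0.36626
θ = arccos(-0.36626) ≈ 111.5°

111.5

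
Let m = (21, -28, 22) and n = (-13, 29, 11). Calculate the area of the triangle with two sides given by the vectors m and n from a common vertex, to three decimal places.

552.773

i: (-28)·11 - 22·29 = -308 - 638 = -946
j: 22·(-13) - 21·11 = -286 - 231 = -517
k: 21·29 - (-28)·(-13) = 609 - 364 = 245
m × n = (-946, -517, 245)
|m × n| = √((-946)² + (-517)² + 245²) = √1222230 ≈ 1105.5451
area = ½ · 1105.5451 ≈ 552.773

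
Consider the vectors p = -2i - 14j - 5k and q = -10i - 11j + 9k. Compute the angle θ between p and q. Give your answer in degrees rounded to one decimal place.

60.3

p · q = (-2)·(-10) + (-14)·(-11) + (-5)·9 = 20 + 154 - 45 = 129
|p|² = 4 + 196 + 25 = 225,  |p| = √225 ≈ 15.000000
|q|² = 100 + 121 + 81 = 302,  |q| = √302 ≈ 17.378147
cos θ = 129 / (15.000000 · 17.378147) ≈ 0.49487
θ = arccos(0.49487) ≈ 60.3°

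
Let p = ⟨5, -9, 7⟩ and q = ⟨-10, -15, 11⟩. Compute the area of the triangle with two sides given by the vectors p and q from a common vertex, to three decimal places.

103.545

i: (-9)·11 - 7·(-15) = -99 - (-105) = 6
j: 7·(-10) - 5·11 = -70 - 55 = -125
k: 5·(-15) - (-9)·(-10) = -75 - 90 = -165
p × q = (6, -125, -165)
|p × q| = √(6² + (-125)² + (-165)²) = √42886 ≈ 207.0894
area = ½ · 207.0894 ≈ 103.545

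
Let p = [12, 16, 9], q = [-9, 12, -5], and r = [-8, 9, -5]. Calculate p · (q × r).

q × r:
i: 12·(-5) - (-5)·9 = -60 - (-45) = -15
j: (-5)·(-8) - (-9)·(-5) = 40 - 45 = -5
k: (-9)·9 - 12·(-8) = -81 - (-96) = 15
q × r = (-15, -5, 15)
p · (q × r) = 12·(-15) + 16·(-5) + 9·15 = -180 - 80 + 135 = -125

-125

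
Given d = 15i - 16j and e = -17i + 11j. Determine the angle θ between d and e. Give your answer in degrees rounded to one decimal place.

d · e = 15·(-17) + (-16)·11 = -255 - 176 = -431
|d|² = 225 + 256 = 481,  |d| = √481 ≈ 21.931712
|e|² = 289 + 121 = 410,  |e| = √410 ≈ 20.248457
cos θ = -431 / (21.931712 · 20.248457) ≈ -0.97054
θ = arccos(-0.97054) ≈ 166.1°

166.1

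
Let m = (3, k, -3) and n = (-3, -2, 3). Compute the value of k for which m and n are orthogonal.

-9

m · n = 3·(-3) + k·(-2) + (-3)·3 = -18 - 2k
Set equal to 0: -2k = 18, so k = -9.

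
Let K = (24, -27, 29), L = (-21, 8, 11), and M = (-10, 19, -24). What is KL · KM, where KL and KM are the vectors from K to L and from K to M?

4094

KL = L − K = (-45, 35, -18)
KM = M − K = (-34, 46, -53)
KL · KM = (-45)·(-34) + 35·46 + (-18)·(-53) = 1530 + 1610 + 954 = 4094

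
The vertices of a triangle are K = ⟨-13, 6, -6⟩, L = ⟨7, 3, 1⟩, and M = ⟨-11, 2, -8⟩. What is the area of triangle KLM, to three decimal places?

KL = (20, -3, 7),  KM = (2, -4, -2)
i: (-3)·(-2) - 7·(-4) = 6 - (-28) = 34
j: 7·2 - 20·(-2) = 14 - (-40) = 54
k: 20·(-4) - (-3)·2 = -80 - (-6) = -74
KL × KM = (34, 54, -74)
|KL × KM| = √9548 ≈ 97.7139
area = ½ · 97.7139 ≈ 48.857

48.857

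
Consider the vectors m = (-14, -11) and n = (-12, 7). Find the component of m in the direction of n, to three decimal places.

6.550

m · n = (-14)·(-12) + (-11)·7 = 168 - 77 = 91
|n| = √(144 + 49) = √193 ≈ 13.8924
comp_n m = 91 / √193 ≈ 6.550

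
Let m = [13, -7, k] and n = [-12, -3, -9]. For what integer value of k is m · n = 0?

m · n = 13·(-12) + (-7)·(-3) + k·(-9) = -135 - 9k
Set equal to 0: -9k = 135, so k = -15.

-15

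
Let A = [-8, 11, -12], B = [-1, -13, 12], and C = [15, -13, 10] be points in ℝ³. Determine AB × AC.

(48, 398, 384)

AB = (7, -24, 24)
AC = (23, -24, 22)
i: (-24)·22 - 24·(-24) = -528 - (-576) = 48
j: 24·23 - 7·22 = 552 - 154 = 398
k: 7·(-24) - (-24)·23 = -168 - (-552) = 384
AB × AC = (48, 398, 384)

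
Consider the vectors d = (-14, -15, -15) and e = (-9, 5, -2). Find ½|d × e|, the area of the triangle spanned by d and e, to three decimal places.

i: (-15)·(-2) - (-15)·5 = 30 - (-75) = 105
j: (-15)·(-9) - (-14)·(-2) = 135 - 28 = 107
k: (-14)·5 - (-15)·(-9) = -70 - 135 = -205
d × e = (105, 107, -205)
|d × e| = √(105² + 107² + (-205)²) = √64499 ≈ 253.9665
area = ½ · 253.9665 ≈ 126.983

126.983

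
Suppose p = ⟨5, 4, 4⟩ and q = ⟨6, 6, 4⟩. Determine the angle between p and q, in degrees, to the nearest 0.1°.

8.7

p · q = 5·6 + 4·6 + 4·4 = 30 + 24 + 16 = 70
|p|² = 25 + 16 + 16 = 57,  |p| = √57 ≈ 7.549834
|q|² = 36 + 36 + 16 = 88,  |q| = √88 ≈ 9.380832
cos θ = 70 / (7.549834 · 9.380832) ≈ 0.98837
θ = arccos(0.98837) ≈ 8.7°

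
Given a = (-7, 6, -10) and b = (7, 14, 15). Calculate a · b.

a · b = (-7)·7 + 6·14 + (-10)·15 = -49 + 84 - 150 = -115

-115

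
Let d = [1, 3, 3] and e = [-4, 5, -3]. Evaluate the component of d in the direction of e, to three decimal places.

0.283

d · e = 1·(-4) + 3·5 + 3·(-3) = -4 + 15 - 9 = 2
|e| = √(16 + 25 + 9) = √50 ≈ 7.0711
comp_e d = 2 / √50 ≈ 0.283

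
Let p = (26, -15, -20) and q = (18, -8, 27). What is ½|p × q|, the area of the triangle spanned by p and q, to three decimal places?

602.269

i: (-15)·27 - (-20)·(-8) = -405 - 160 = -565
j: (-20)·18 - 26·27 = -360 - 702 = -1062
k: 26·(-8) - (-15)·18 = -208 - (-270) = 62
p × q = (-565, -1062, 62)
|p × q| = √((-565)² + (-1062)² + 62²) = √1450913 ≈ 1204.5385
area = ½ · 1204.5385 ≈ 602.269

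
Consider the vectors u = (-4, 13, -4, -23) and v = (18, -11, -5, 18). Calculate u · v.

-609

u · v = (-4)·18 + 13·(-11) + (-4)·(-5) + (-23)·18 = -72 - 143 + 20 - 414 = -609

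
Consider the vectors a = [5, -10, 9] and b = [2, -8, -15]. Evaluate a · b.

-45

a · b = 5·2 + (-10)·(-8) + 9·(-15) = 10 + 80 - 135 = -45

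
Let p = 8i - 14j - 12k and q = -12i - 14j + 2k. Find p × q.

(-196, 128, -280)

i: (-14)·2 - (-12)·(-14) = -28 - 168 = -196
j: (-12)·(-12) - 8·2 = 144 - 16 = 128
k: 8·(-14) - (-14)·(-12) = -112 - 168 = -280
p × q = (-196, 128, -280)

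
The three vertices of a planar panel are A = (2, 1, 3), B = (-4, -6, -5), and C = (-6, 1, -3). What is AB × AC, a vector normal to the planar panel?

AB = (-6, -7, -8)
AC = (-8, 0, -6)
i: (-7)·(-6) - (-8)·0 = 42 - 0 = 42
j: (-8)·(-8) - (-6)·(-6) = 64 - 36 = 28
k: (-6)·0 - (-7)·(-8) = 0 - 56 = -56
AB × AC = (42, 28, -56)

(42, 28, -56)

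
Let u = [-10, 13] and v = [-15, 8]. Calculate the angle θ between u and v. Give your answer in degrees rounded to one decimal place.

u · v = (-10)·(-15) + 13·8 = 150 + 104 = 254
|u|² = 100 + 169 = 269,  |u| = √269 ≈ 16.401219
|v|² = 225 + 64 = 289,  |v| = √289 ≈ 17.000000
cos θ = 254 / (16.401219 · 17.000000) ≈ 0.91098
θ = arccos(0.91098) ≈ 24.4°

24.4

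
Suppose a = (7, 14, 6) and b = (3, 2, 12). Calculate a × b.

(156, -66, -28)

i: 14·12 - 6·2 = 168 - 12 = 156
j: 6·3 - 7·12 = 18 - 84 = -66
k: 7·2 - 14·3 = 14 - 42 = -28
a × b = (156, -66, -28)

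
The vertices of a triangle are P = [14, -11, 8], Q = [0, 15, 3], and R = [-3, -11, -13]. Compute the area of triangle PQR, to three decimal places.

366.456

PQ = (-14, 26, -5),  PR = (-17, 0, -21)
i: 26·(-21) - (-5)·0 = -546 - 0 = -546
j: (-5)·(-17) - (-14)·(-21) = 85 - 294 = -209
k: (-14)·0 - 26·(-17) = 0 - (-442) = 442
PQ × PR = (-546, -209, 442)
|PQ × PR| = √537161 ≈ 732.9127
area = ½ · 732.9127 ≈ 366.456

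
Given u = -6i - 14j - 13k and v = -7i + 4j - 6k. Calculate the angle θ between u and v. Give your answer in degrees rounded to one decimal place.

71.5

u · v = (-6)·(-7) + (-14)·4 + (-13)·(-6) = 42 - 56 + 78 = 64
|u|² = 36 + 196 + 169 = 401,  |u| = √401 ≈ 20.024984
|v|² = 49 + 16 + 36 = 101,  |v| = √101 ≈ 10.049876
cos θ = 64 / (20.024984 · 10.049876) ≈ 0.31801
θ = arccos(0.31801) ≈ 71.5°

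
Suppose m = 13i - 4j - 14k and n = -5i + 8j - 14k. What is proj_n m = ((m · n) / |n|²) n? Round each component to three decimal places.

(-1.737, 2.779, -4.863)

m · n = 13·(-5) + (-4)·8 + (-14)·(-14) = -65 - 32 + 196 = 99
|n|² = 25 + 64 + 196 = 285
proj_n m = (99/285) · (-5, 8, -14) ≈ (-1.737, 2.779, -4.863)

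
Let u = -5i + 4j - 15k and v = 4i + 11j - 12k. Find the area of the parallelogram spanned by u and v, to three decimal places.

182.016

i: 4·(-12) - (-15)·11 = -48 - (-165) = 117
j: (-15)·4 - (-5)·(-12) = -60 - 60 = -120
k: (-5)·11 - 4·4 = -55 - 16 = -71
u × v = (117, -120, -71)
|u × v| = √(117² + (-120)² + (-71)²) = √33130 ≈ 182.0165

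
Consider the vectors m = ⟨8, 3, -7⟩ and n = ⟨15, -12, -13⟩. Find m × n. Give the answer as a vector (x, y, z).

(-123, -1, -141)

i: 3·(-13) - (-7)·(-12) = -39 - 84 = -123
j: (-7)·15 - 8·(-13) = -105 - (-104) = -1
k: 8·(-12) - 3·15 = -96 - 45 = -141
m × n = (-123, -1, -141)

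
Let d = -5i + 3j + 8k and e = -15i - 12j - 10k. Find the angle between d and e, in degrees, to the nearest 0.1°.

101.0

d · e = (-5)·(-15) + 3·(-12) + 8·(-10) = 75 - 36 - 80 = -41
|d|² = 25 + 9 + 64 = 98,  |d| = √98 ≈ 9.899495
|e|² = 225 + 144 + 100 = 469,  |e| = √469 ≈ 21.656408
cos θ = -41 / (9.899495 · 21.656408) ≈ -0.19124
θ = arccos(-0.19124) ≈ 101.0°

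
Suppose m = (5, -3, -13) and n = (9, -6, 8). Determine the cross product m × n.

(-102, -157, -3)

i: (-3)·8 - (-13)·(-6) = -24 - 78 = -102
j: (-13)·9 - 5·8 = -117 - 40 = -157
k: 5·(-6) - (-3)·9 = -30 - (-27) = -3
m × n = (-102, -157, -3)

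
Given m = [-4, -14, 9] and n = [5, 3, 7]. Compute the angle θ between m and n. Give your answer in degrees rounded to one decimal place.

89.6

m · n = (-4)·5 + (-14)·3 + 9·7 = -20 - 42 + 63 = 1
|m|² = 16 + 196 + 81 = 293,  |m| = √293 ≈ 17.117243
|n|² = 25 + 9 + 49 = 83,  |n| = √83 ≈ 9.110434
cos θ = 1 / (17.117243 · 9.110434) ≈ 0.00641
θ = arccos(0.00641) ≈ 89.6°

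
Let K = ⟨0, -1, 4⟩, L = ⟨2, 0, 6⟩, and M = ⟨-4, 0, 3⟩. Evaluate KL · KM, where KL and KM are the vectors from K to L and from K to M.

KL = L − K = (2, 1, 2)
KM = M − K = (-4, 1, -1)
KL · KM = 2·(-4) + 1·1 + 2·(-1) = -8 + 1 - 2 = -9

-9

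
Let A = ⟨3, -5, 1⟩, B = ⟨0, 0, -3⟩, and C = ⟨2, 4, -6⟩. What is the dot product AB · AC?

AB = B − A = (-3, 5, -4)
AC = C − A = (-1, 9, -7)
AB · AC = (-3)·(-1) + 5·9 + (-4)·(-7) = 3 + 45 + 28 = 76

76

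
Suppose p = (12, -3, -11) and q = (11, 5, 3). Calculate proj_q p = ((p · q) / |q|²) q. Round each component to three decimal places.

p · q = 12·11 + (-3)·5 + (-11)·3 = 132 - 15 - 33 = 84
|q|² = 121 + 25 + 9 = 155
proj_q p = (84/155) · (11, 5, 3) ≈ (5.961, 2.710, 1.626)

(5.961, 2.710, 1.626)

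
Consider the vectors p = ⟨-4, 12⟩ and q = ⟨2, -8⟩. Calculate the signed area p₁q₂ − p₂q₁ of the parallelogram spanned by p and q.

8

(-4)·(-8) - 12·2 = 32 - 24 = 8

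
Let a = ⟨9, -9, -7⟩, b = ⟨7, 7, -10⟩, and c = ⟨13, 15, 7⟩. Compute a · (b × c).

b × c:
i: 7·7 - (-10)·15 = 49 - (-150) = 199
j: (-10)·13 - 7·7 = -130 - 49 = -179
k: 7·15 - 7·13 = 105 - 91 = 14
b × c = (199, -179, 14)
a · (b × c) = 9·199 + (-9)·(-179) + (-7)·14 = 1791 + 1611 - 98 = 3304

3304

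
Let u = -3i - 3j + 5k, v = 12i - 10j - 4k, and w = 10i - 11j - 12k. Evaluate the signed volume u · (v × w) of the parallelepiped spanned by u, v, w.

v × w:
i: (-10)·(-12) - (-4)·(-11) = 120 - 44 = 76
j: (-4)·10 - 12·(-12) = -40 - (-144) = 104
k: 12·(-11) - (-10)·10 = -132 - (-100) = -32
v × w = (76, 104, -32)
u · (v × w) = (-3)·76 + (-3)·104 + 5·(-32) = -228 - 312 - 160 = -700

-700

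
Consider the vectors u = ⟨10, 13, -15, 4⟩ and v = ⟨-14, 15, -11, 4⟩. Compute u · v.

236

u · v = 10·(-14) + 13·15 + (-15)·(-11) + 4·4 = -140 + 195 + 165 + 16 = 236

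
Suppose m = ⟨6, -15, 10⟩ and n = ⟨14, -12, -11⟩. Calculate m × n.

i: (-15)·(-11) - 10·(-12) = 165 - (-120) = 285
j: 10·14 - 6·(-11) = 140 - (-66) = 206
k: 6·(-12) - (-15)·14 = -72 - (-210) = 138
m × n = (285, 206, 138)

(285, 206, 138)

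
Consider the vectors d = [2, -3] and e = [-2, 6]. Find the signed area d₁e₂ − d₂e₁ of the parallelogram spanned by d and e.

6

2·6 - (-3)·(-2) = 12 - 6 = 6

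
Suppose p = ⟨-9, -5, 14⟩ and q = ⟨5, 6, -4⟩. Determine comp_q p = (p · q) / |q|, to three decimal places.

-14.929

p · q = (-9)·5 + (-5)·6 + 14·(-4) = -45 - 30 - 56 = -131
|q| = √(25 + 36 + 16) = √77 ≈ 8.7750
comp_q p = -131 / √77 ≈ -14.929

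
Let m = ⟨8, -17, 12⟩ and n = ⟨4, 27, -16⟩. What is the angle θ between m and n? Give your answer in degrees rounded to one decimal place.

m · n = 8·4 + (-17)·27 + 12·(-16) = 32 - 459 - 192 = -619
|m|² = 64 + 289 + 144 = 497,  |m| = √497 ≈ 22.293497
|n|² = 16 + 729 + 256 = 1001,  |n| = √1001 ≈ 31.638584
cos θ = -619 / (22.293497 · 31.638584) ≈ -0.87760
θ = arccos(-0.87760) ≈ 151.4°

151.4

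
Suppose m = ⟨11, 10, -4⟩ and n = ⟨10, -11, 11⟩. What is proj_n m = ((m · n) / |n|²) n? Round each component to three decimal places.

m · n = 11·10 + 10·(-11) + (-4)·11 = 110 - 110 - 44 = -44
|n|² = 100 + 121 + 121 = 342
proj_n m = (-44/342) · (10, -11, 11) ≈ (-1.287, 1.415, -1.415)

(-1.287, 1.415, -1.415)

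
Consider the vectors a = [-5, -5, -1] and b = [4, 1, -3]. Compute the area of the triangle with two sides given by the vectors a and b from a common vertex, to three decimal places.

i: (-5)·(-3) - (-1)·1 = 15 - (-1) = 16
j: (-1)·4 - (-5)·(-3) = -4 - 15 = -19
k: (-5)·1 - (-5)·4 = -5 - (-20) = 15
a × b = (16, -19, 15)
|a × b| = √(16² + (-19)² + 15²) = √842 ≈ 29.0172
area = ½ · 29.0172 ≈ 14.509

14.509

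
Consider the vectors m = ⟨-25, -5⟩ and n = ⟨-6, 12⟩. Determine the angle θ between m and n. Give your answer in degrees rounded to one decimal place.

74.7

m · n = (-25)·(-6) + (-5)·12 = 150 - 60 = 90
|m|² = 625 + 25 = 650,  |m| = √650 ≈ 25.495098
|n|² = 36 + 144 = 180,  |n| = √180 ≈ 13.416408
cos θ = 90 / (25.495098 · 13.416408) ≈ 0.26312
θ = arccos(0.26312) ≈ 74.7°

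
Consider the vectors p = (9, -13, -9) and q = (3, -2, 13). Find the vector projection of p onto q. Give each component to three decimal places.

p · q = 9·3 + (-13)·(-2) + (-9)·13 = 27 + 26 - 117 = -64
|q|² = 9 + 4 + 169 = 182
proj_q p = (-64/182) · (3, -2, 13) ≈ (-1.055, 0.703, -4.571)

(-1.055, 0.703, -4.571)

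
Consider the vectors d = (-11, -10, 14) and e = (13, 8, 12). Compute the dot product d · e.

d · e = (-11)·13 + (-10)·8 + 14·12 = -143 - 80 + 168 = -55

-55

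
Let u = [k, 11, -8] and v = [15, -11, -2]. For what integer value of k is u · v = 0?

u · v = k·15 + 11·(-11) + (-8)·(-2) = -105 + 15k
Set equal to 0: 15k = 105, so k = 7.

7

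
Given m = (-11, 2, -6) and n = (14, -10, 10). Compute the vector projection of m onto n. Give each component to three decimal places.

(-8.273, 5.909, -5.909)

m · n = (-11)·14 + 2·(-10) + (-6)·10 = -154 - 20 - 60 = -234
|n|² = 196 + 100 + 100 = 396
proj_n m = (-234/396) · (14, -10, 10) ≈ (-8.273, 5.909, -5.909)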